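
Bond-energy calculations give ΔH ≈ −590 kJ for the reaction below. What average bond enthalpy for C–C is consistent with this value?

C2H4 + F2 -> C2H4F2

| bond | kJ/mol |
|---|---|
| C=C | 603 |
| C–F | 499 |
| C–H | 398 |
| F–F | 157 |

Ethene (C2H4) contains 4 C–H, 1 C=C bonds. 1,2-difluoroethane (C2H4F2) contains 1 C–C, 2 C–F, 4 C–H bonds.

Let D be the C–C bond energy.
Σ(broken) = 4×398 + 1×603 + 1×157 = 2352
Σ(formed) = 1×D + 2×499 + 4×398 = 2590 + D
ΔH = Σ(broken) − Σ(formed) = (2352) − (2590 + D) = −238 − D
Setting this equal to −590 kJ gives D = 352 kJ/mol.

D(C–C) ≈ 352 kJ/mol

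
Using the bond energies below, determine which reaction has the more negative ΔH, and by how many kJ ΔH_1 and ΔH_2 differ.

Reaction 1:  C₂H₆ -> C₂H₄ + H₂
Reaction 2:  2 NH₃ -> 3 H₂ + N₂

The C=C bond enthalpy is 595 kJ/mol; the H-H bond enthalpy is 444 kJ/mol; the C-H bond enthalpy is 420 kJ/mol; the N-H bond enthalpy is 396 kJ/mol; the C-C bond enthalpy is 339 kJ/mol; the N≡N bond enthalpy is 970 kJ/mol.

Reaction 2, by 66 kJ

Reaction 1:
  Bonds broken (reactants):
    C-C: 1 × 339 = 339
    C-H: 6 × 420 = 2520
    Σ(broken) = 2859 kJ
  Bonds formed (products):
    C-H: 4 × 420 = 1680
    C=C: 1 × 595 = 595
    H-H: 1 × 444 = 444
    Σ(formed) = 2719 kJ
  ΔH_1 = 2859 − 2719 = +140 kJ
Reaction 2:
  Bonds broken (reactants):
    N-H: 6 × 396 = 2376
    Σ(broken) = 2376 kJ
  Bonds formed (products):
    H-H: 3 × 444 = 1332
    N≡N: 1 × 970 = 970
    Σ(formed) = 2302 kJ
  ΔH_2 = 2376 − 2302 = +74 kJ
ΔH_1 − ΔH_2 = +66 kJ, so reaction 2 has the more negative ΔH; |ΔH_1 − ΔH_2| = 66 kJ.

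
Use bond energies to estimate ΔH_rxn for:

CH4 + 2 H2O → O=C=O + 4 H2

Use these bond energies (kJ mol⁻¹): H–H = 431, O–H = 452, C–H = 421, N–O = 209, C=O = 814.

ΔH ≈ +140 kJ

Bonds broken (reactants):
  C–H: 4 × 421 = 1684
  O–H: 4 × 452 = 1808
  Σ(broken) = 3492 kJ
Bonds formed (products):
  C=O: 2 × 814 = 1628
  H–H: 4 × 431 = 1724
  Σ(formed) = 3352 kJ
ΔH = Σ(broken) − Σ(formed) = 3492 − 3352 = +140 kJ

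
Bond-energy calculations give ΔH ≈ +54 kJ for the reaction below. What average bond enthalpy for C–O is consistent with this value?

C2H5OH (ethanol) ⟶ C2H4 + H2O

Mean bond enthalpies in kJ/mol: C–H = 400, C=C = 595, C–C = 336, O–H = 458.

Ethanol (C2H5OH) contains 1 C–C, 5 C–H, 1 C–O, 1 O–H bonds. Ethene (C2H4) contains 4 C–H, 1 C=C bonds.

D(C–O) ≈ 371 kJ/mol

Let D be the C–O bond energy.
Σ(broken) = 1×336 + 5×400 + 1×D + 1×458 = 2794 + D
Σ(formed) = 4×400 + 1×595 + 2×458 = 3111
ΔH = Σ(broken) − Σ(formed) = (2794 + D) − (3111) = −317 + D
Setting this equal to +54 kJ gives D = 371 kJ/mol.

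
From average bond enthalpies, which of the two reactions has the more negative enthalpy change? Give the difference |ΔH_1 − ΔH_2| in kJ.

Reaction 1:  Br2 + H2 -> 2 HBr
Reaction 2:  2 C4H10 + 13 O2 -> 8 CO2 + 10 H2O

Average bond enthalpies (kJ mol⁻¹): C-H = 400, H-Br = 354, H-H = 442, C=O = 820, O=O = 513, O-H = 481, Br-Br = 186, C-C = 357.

Reaction 1:
  Bonds broken (reactants):
    Br-Br: 1 × 186 = 186
    H-H: 1 × 442 = 442
    Σ(broken) = 628 kJ
  Bonds formed (products):
    H-Br: 2 × 354 = 708
    Σ(formed) = 708 kJ
  ΔH_1 = 628 − 708 = −80 kJ
Reaction 2:
  Bonds broken (reactants):
    C-C: 6 × 357 = 2142
    C-H: 20 × 400 = 8000
    O=O: 13 × 513 = 6669
    Σ(broken) = 16811 kJ
  Bonds formed (products):
    C=O: 16 × 820 = 13120
    O-H: 20 × 481 = 9620
    Σ(formed) = 22740 kJ
  ΔH_2 = 16811 − 22740 = −5929 kJ
ΔH_1 − ΔH_2 = +5849 kJ, so reaction 2 has the more negative ΔH; |ΔH_1 − ΔH_2| = 5849 kJ.

Reaction 2, by 5849 kJ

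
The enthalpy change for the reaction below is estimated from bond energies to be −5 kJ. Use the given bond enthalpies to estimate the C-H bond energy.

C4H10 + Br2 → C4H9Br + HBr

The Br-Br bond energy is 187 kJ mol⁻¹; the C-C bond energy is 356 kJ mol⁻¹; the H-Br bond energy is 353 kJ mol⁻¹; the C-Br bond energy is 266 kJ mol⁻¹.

D(C-H) ≈ 427 kJ/mol

Let D be the C-H bond energy.
Σ(broken) = 1×187 + 3×356 + 10×D = 1255 + 10D
Σ(formed) = 1×266 + 3×356 + 9×D + 1×353 = 1687 + 9D
ΔH = Σ(broken) − Σ(formed) = (1255 + 10D) − (1687 + 9D) = −432 + D
Setting this equal to −5 kJ gives D = 427 kJ/mol.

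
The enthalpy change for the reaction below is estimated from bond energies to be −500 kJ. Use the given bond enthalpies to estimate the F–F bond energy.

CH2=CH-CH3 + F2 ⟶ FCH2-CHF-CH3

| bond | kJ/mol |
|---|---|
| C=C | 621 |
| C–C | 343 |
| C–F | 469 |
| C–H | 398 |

D(F–F) ≈ 160 kJ/mol

Let D be the F–F bond energy.
Σ(broken) = 1×343 + 6×398 + 1×621 + 1×D = 3352 + D
Σ(formed) = 2×343 + 2×469 + 6×398 = 4012
ΔH = Σ(broken) − Σ(formed) = (3352 + D) − (4012) = −660 + D
Setting this equal to −500 kJ gives D = 160 kJ/mol.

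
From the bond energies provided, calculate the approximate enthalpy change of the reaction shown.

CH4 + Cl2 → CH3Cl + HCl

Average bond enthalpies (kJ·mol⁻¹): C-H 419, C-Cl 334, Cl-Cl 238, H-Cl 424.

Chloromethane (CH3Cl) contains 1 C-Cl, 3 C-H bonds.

ΔH ≈ −101 kJ

Bonds broken (reactants):
  C-H: 4 × 419 = 1676
  Cl-Cl: 1 × 238 = 238
  Σ(broken) = 1914 kJ
Bonds formed (products):
  C-Cl: 1 × 334 = 334
  C-H: 3 × 419 = 1257
  H-Cl: 1 × 424 = 424
  Σ(formed) = 2015 kJ
ΔH = Σ(broken) − Σ(formed) = 1914 − 2015 = −101 kJ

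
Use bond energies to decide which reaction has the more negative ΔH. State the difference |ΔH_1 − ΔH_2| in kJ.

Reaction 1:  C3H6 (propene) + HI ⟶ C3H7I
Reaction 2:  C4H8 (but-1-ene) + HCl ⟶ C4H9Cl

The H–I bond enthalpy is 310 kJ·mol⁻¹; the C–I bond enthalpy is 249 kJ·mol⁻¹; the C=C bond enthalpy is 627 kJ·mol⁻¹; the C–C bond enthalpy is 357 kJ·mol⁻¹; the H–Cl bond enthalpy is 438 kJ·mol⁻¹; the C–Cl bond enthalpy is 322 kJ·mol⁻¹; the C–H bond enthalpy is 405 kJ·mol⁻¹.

Reaction 1, by 55 kJ

Reaction 1:
  Bonds broken (reactants):
    C–C: 1 × 357 = 357
    C–H: 6 × 405 = 2430
    C=C: 1 × 627 = 627
    H–I: 1 × 310 = 310
    Σ(broken) = 3724 kJ
  Bonds formed (products):
    C–C: 2 × 357 = 714
    C–H: 7 × 405 = 2835
    C–I: 1 × 249 = 249
    Σ(formed) = 3798 kJ
  ΔH_1 = 3724 − 3798 = −74 kJ
Reaction 2:
  Bonds broken (reactants):
    C–C: 2 × 357 = 714
    C–H: 8 × 405 = 3240
    C=C: 1 × 627 = 627
    H–Cl: 1 × 438 = 438
    Σ(broken) = 5019 kJ
  Bonds formed (products):
    C–C: 3 × 357 = 1071
    C–Cl: 1 × 322 = 322
    C–H: 9 × 405 = 3645
    Σ(formed) = 5038 kJ
  ΔH_2 = 5019 − 5038 = −19 kJ
ΔH_1 − ΔH_2 = −55 kJ, so reaction 1 has the more negative ΔH; |ΔH_1 − ΔH_2| = 55 kJ.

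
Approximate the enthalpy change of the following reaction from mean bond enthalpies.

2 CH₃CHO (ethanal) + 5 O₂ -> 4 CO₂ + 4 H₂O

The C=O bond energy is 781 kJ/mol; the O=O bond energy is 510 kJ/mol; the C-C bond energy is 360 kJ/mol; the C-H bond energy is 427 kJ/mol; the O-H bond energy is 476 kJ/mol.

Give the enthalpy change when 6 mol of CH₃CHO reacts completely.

ΔH = −5424 kJ

Bonds broken (reactants):
  C-C: 2 × 360 = 720
  C-H: 8 × 427 = 3416
  C=O: 2 × 781 = 1562
  O=O: 5 × 510 = 2550
  Σ(broken) = 8248 kJ
Bonds formed (products):
  C=O: 8 × 781 = 6248
  O-H: 8 × 476 = 3808
  Σ(formed) = 10056 kJ
ΔH = Σ(broken) − Σ(formed) = 8248 − 10056 = −1808 kJ
For 3× the reaction as written: 3 × (−1808) = −5424 kJ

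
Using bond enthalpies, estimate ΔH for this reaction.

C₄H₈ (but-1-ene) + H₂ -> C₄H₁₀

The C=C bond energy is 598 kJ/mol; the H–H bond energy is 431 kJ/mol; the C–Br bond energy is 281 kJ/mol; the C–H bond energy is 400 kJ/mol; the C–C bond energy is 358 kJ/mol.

ΔH ≈ −129 kJ

Bonds broken (reactants):
  C–C: 2 × 358 = 716
  C–H: 8 × 400 = 3200
  C=C: 1 × 598 = 598
  H–H: 1 × 431 = 431
  Σ(broken) = 4945 kJ
Bonds formed (products):
  C–C: 3 × 358 = 1074
  C–H: 10 × 400 = 4000
  Σ(formed) = 5074 kJ
ΔH = Σ(broken) − Σ(formed) = 4945 − 5074 = −129 kJ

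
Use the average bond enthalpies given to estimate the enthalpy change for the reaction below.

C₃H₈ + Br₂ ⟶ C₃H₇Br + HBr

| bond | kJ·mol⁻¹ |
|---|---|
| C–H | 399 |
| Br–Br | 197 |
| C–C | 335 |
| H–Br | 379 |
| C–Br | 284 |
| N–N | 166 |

Bonds broken (reactants):
  Br–Br: 1 × 197 = 197
  C–C: 2 × 335 = 670
  C–H: 8 × 399 = 3192
  Σ(broken) = 4059 kJ
Bonds formed (products):
  C–Br: 1 × 284 = 284
  C–C: 2 × 335 = 670
  C–H: 7 × 399 = 2793
  H–Br: 1 × 379 = 379
  Σ(formed) = 4126 kJ
ΔH = Σ(broken) − Σ(formed) = 4059 − 4126 = −67 kJ

ΔH ≈ −67 kJ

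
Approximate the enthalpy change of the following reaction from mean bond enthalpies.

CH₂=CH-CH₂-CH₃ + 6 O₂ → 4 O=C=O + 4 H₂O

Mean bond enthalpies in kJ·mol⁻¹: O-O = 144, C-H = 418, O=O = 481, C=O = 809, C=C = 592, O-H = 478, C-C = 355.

Bonds broken (reactants):
  C-C: 2 × 355 = 710
  C-H: 8 × 418 = 3344
  C=C: 1 × 592 = 592
  O=O: 6 × 481 = 2886
  Σ(broken) = 7532 kJ
Bonds formed (products):
  C=O: 8 × 809 = 6472
  O-H: 8 × 478 = 3824
  Σ(formed) = 10296 kJ
ΔH = Σ(broken) − Σ(formed) = 7532 − 10296 = −2764 kJ

ΔH ≈ −2764 kJ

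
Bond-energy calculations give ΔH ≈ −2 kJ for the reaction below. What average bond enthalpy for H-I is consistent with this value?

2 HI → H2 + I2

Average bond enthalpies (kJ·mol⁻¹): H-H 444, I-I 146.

Let D be the H-I bond energy.
Σ(broken) = 2×D = 2D
Σ(formed) = 1×444 + 1×146 = 590
ΔH = Σ(broken) − Σ(formed) = (2D) − (590) = −590 + 2D
Setting this equal to −2 kJ gives 2D = 588, so D = 294 kJ/mol.

D(H-I) ≈ 294 kJ/mol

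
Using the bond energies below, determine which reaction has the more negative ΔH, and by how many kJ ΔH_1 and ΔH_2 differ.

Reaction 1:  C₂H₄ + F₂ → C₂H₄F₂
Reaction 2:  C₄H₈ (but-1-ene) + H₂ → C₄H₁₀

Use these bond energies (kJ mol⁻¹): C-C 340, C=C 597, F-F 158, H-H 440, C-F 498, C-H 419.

Reaction 1, by 440 kJ

Reaction 1:
  Bonds broken (reactants):
    C-H: 4 × 419 = 1676
    C=C: 1 × 597 = 597
    F-F: 1 × 158 = 158
    Σ(broken) = 2431 kJ
  Bonds formed (products):
    C-C: 1 × 340 = 340
    C-F: 2 × 498 = 996
    C-H: 4 × 419 = 1676
    Σ(formed) = 3012 kJ
  ΔH_1 = 2431 − 3012 = −581 kJ
Reaction 2:
  Bonds broken (reactants):
    C-C: 2 × 340 = 680
    C-H: 8 × 419 = 3352
    C=C: 1 × 597 = 597
    H-H: 1 × 440 = 440
    Σ(broken) = 5069 kJ
  Bonds formed (products):
    C-C: 3 × 340 = 1020
    C-H: 10 × 419 = 4190
    Σ(formed) = 5210 kJ
  ΔH_2 = 5069 − 5210 = −141 kJ
ΔH_1 − ΔH_2 = −440 kJ, so reaction 1 has the more negative ΔH; |ΔH_1 − ΔH_2| = 440 kJ.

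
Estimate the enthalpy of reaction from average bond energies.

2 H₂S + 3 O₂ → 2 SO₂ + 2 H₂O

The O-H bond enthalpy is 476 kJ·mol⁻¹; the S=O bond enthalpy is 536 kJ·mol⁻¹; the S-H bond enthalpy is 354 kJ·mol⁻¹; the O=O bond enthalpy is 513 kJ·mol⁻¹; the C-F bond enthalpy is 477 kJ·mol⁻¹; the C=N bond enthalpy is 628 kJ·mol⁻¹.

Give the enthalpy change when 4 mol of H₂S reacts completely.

Bonds broken (reactants):
  O=O: 3 × 513 = 1539
  S-H: 4 × 354 = 1416
  Σ(broken) = 2955 kJ
Bonds formed (products):
  O-H: 4 × 476 = 1904
  S=O: 4 × 536 = 2144
  Σ(formed) = 4048 kJ
ΔH = Σ(broken) − Σ(formed) = 2955 − 4048 = −1093 kJ
For 2× the reaction as written: 2 × (−1093) = −2186 kJ

ΔH = −2186 kJ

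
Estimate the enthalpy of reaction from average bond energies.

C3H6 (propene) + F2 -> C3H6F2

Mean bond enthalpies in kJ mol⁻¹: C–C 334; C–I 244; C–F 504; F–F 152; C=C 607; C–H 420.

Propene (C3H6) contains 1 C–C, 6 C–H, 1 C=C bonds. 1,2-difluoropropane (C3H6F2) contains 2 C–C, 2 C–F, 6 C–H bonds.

Bonds broken (reactants):
  C–C: 1 × 334 = 334
  C–H: 6 × 420 = 2520
  C=C: 1 × 607 = 607
  F–F: 1 × 152 = 152
  Σ(broken) = 3613 kJ
Bonds formed (products):
  C–C: 2 × 334 = 668
  C–F: 2 × 504 = 1008
  C–H: 6 × 420 = 2520
  Σ(formed) = 4196 kJ
ΔH = Σ(broken) − Σ(formed) = 3613 − 4196 = −583 kJ

ΔH ≈ −583 kJ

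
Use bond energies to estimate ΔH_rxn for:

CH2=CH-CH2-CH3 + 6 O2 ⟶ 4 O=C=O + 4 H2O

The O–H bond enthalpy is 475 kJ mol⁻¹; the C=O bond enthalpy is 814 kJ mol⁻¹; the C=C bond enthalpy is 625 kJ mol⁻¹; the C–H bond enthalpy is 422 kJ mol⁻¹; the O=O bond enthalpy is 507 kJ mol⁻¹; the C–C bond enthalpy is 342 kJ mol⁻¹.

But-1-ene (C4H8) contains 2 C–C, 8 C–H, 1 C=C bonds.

ΔH ≈ −2585 kJ

Bonds broken (reactants):
  C–C: 2 × 342 = 684
  C–H: 8 × 422 = 3376
  C=C: 1 × 625 = 625
  O=O: 6 × 507 = 3042
  Σ(broken) = 7727 kJ
Bonds formed (products):
  C=O: 8 × 814 = 6512
  O–H: 8 × 475 = 3800
  Σ(formed) = 10312 kJ
ΔH = Σ(broken) − Σ(formed) = 7727 − 10312 = −2585 kJ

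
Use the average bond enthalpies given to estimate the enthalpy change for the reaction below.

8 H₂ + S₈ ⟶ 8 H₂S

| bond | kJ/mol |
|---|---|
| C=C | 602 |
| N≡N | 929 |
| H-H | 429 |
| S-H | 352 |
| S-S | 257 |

Bonds broken (reactants):
  H-H: 8 × 429 = 3432
  S-S: 8 × 257 = 2056
  Σ(broken) = 5488 kJ
Bonds formed (products):
  S-H: 16 × 352 = 5632
  Σ(formed) = 5632 kJ
ΔH = Σ(broken) − Σ(formed) = 5488 − 5632 = −144 kJ

ΔH ≈ −144 kJ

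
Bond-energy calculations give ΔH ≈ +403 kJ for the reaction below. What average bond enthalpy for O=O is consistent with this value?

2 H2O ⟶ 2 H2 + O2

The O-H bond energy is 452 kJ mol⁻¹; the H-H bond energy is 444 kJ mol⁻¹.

Let D be the O=O bond energy.
Σ(broken) = 4×452 = 1808
Σ(formed) = 2×444 + 1×D = 888 + D
ΔH = Σ(broken) − Σ(formed) = (1808) − (888 + D) = +920 − D
Setting this equal to +403 kJ gives D = 517 kJ/mol.

D(O=O) ≈ 517 kJ/mol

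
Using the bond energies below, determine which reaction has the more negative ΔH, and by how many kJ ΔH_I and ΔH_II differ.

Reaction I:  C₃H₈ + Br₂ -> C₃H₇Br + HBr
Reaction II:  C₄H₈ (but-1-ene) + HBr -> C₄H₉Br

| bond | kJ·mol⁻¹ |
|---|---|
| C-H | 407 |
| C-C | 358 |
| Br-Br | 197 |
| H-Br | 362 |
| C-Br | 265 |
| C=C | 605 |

Reaction II, by 40 kJ

Reaction I:
  Bonds broken (reactants):
    Br-Br: 1 × 197 = 197
    C-C: 2 × 358 = 716
    C-H: 8 × 407 = 3256
    Σ(broken) = 4169 kJ
  Bonds formed (products):
    C-Br: 1 × 265 = 265
    C-C: 2 × 358 = 716
    C-H: 7 × 407 = 2849
    H-Br: 1 × 362 = 362
    Σ(formed) = 4192 kJ
  ΔH_I = 4169 − 4192 = −23 kJ
Reaction II:
  Bonds broken (reactants):
    C-C: 2 × 358 = 716
    C-H: 8 × 407 = 3256
    C=C: 1 × 605 = 605
    H-Br: 1 × 362 = 362
    Σ(broken) = 4939 kJ
  Bonds formed (products):
    C-Br: 1 × 265 = 265
    C-C: 3 × 358 = 1074
    C-H: 9 × 407 = 3663
    Σ(formed) = 5002 kJ
  ΔH_II = 4939 − 5002 = −63 kJ
ΔH_I − ΔH_II = +40 kJ, so reaction II has the more negative ΔH; |ΔH_I − ΔH_II| = 40 kJ.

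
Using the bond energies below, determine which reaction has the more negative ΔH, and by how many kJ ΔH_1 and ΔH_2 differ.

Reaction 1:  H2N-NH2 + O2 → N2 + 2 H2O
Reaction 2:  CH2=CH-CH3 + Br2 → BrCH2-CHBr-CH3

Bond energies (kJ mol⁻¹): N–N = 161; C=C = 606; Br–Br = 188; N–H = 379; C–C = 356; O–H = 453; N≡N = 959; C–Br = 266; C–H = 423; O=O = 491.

Reaction 1:
  Bonds broken (reactants):
    N–H: 4 × 379 = 1516
    N–N: 1 × 161 = 161
    O=O: 1 × 491 = 491
    Σ(broken) = 2168 kJ
  Bonds formed (products):
    N≡N: 1 × 959 = 959
    O–H: 4 × 453 = 1812
    Σ(formed) = 2771 kJ
  ΔH_1 = 2168 − 2771 = −603 kJ
Reaction 2:
  Bonds broken (reactants):
    Br–Br: 1 × 188 = 188
    C–C: 1 × 356 = 356
    C–H: 6 × 423 = 2538
    C=C: 1 × 606 = 606
    Σ(broken) = 3688 kJ
  Bonds formed (products):
    C–Br: 2 × 266 = 532
    C–C: 2 × 356 = 712
    C–H: 6 × 423 = 2538
    Σ(formed) = 3782 kJ
  ΔH_2 = 3688 − 3782 = −94 kJ
ΔH_1 − ΔH_2 = −509 kJ, so reaction 1 has the more negative ΔH; |ΔH_1 − ΔH_2| = 509 kJ.

Reaction 1, by 509 kJ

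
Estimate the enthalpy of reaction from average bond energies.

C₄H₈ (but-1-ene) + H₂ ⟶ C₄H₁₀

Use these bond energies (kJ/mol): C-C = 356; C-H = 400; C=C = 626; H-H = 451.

ΔH ≈ −79 kJ

Bonds broken (reactants):
  C-C: 2 × 356 = 712
  C-H: 8 × 400 = 3200
  C=C: 1 × 626 = 626
  H-H: 1 × 451 = 451
  Σ(broken) = 4989 kJ
Bonds formed (products):
  C-C: 3 × 356 = 1068
  C-H: 10 × 400 = 4000
  Σ(formed) = 5068 kJ
ΔH = Σ(broken) − Σ(formed) = 4989 − 5068 = −79 kJ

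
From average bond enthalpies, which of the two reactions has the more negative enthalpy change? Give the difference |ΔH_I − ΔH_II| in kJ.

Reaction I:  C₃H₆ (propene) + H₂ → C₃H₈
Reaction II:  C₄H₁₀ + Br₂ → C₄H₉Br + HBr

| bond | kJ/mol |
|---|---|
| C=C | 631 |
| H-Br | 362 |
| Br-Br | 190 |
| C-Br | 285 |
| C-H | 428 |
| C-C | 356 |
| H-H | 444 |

Reaction I:
  Bonds broken (reactants):
    C-C: 1 × 356 = 356
    C-H: 6 × 428 = 2568
    C=C: 1 × 631 = 631
    H-H: 1 × 444 = 444
    Σ(broken) = 3999 kJ
  Bonds formed (products):
    C-C: 2 × 356 = 712
    C-H: 8 × 428 = 3424
    Σ(formed) = 4136 kJ
  ΔH_I = 3999 − 4136 = −137 kJ
Reaction II:
  Bonds broken (reactants):
    Br-Br: 1 × 190 = 190
    C-C: 3 × 356 = 1068
    C-H: 10 × 428 = 4280
    Σ(broken) = 5538 kJ
  Bonds formed (products):
    C-Br: 1 × 285 = 285
    C-C: 3 × 356 = 1068
    C-H: 9 × 428 = 3852
    H-Br: 1 × 362 = 362
    Σ(formed) = 5567 kJ
  ΔH_II = 5538 − 5567 = −29 kJ
ΔH_I − ΔH_II = −108 kJ, so reaction I has the more negative ΔH; |ΔH_I − ΔH_II| = 108 kJ.

Reaction I, by 108 kJ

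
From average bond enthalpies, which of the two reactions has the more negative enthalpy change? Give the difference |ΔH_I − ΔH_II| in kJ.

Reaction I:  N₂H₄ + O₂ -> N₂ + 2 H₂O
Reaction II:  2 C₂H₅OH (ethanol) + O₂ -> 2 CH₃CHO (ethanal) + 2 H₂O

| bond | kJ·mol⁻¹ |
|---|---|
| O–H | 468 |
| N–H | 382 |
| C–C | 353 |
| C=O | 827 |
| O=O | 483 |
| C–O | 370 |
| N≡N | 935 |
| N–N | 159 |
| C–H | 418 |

Reaction I, by 106 kJ

Reaction I:
  Bonds broken (reactants):
    N–H: 4 × 382 = 1528
    N–N: 1 × 159 = 159
    O=O: 1 × 483 = 483
    Σ(broken) = 2170 kJ
  Bonds formed (products):
    N≡N: 1 × 935 = 935
    O–H: 4 × 468 = 1872
    Σ(formed) = 2807 kJ
  ΔH_I = 2170 − 2807 = −637 kJ
Reaction II:
  Bonds broken (reactants):
    C–C: 2 × 353 = 706
    C–H: 10 × 418 = 4180
    C–O: 2 × 370 = 740
    O–H: 2 × 468 = 936
    O=O: 1 × 483 = 483
    Σ(broken) = 7045 kJ
  Bonds formed (products):
    C–C: 2 × 353 = 706
    C–H: 8 × 418 = 3344
    C=O: 2 × 827 = 1654
    O–H: 4 × 468 = 1872
    Σ(formed) = 7576 kJ
  ΔH_II = 7045 − 7576 = −531 kJ
ΔH_I − ΔH_II = −106 kJ, so reaction I has the more negative ΔH; |ΔH_I − ΔH_II| = 106 kJ.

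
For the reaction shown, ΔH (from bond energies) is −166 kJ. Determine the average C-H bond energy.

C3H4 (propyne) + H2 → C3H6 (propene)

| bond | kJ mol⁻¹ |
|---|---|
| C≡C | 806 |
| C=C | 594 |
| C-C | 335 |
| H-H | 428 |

Let D be the C-H bond energy.
Σ(broken) = 1×806 + 1×335 + 4×D + 1×428 = 1569 + 4D
Σ(formed) = 1×335 + 6×D + 1×594 = 929 + 6D
ΔH = Σ(broken) − Σ(formed) = (1569 + 4D) − (929 + 6D) = +640 − 2D
Setting this equal to −166 kJ gives 2D = 806, so D = 403 kJ/mol.

D(C-H) ≈ 403 kJ/mol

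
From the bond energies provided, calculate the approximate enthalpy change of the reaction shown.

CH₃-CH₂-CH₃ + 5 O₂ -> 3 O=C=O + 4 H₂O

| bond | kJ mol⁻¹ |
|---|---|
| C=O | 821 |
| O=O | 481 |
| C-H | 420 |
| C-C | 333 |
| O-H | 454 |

Bonds broken (reactants):
  C-C: 2 × 333 = 666
  C-H: 8 × 420 = 3360
  O=O: 5 × 481 = 2405
  Σ(broken) = 6431 kJ
Bonds formed (products):
  C=O: 6 × 821 = 4926
  O-H: 8 × 454 = 3632
  Σ(formed) = 8558 kJ
ΔH = Σ(broken) − Σ(formed) = 6431 − 8558 = −2127 kJ

ΔH ≈ −2127 kJ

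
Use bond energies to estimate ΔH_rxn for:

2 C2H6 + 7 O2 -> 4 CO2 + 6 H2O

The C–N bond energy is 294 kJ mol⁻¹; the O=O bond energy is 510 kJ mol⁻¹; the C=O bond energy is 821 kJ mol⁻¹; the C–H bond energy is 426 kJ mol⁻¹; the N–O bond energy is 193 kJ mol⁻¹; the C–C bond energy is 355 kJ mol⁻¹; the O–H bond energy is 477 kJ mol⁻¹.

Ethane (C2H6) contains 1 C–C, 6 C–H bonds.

Bonds broken (reactants):
  C–C: 2 × 355 = 710
  C–H: 12 × 426 = 5112
  O=O: 7 × 510 = 3570
  Σ(broken) = 9392 kJ
Bonds formed (products):
  C=O: 8 × 821 = 6568
  O–H: 12 × 477 = 5724
  Σ(formed) = 12292 kJ
ΔH = Σ(broken) − Σ(formed) = 9392 − 12292 = −2900 kJ

ΔH ≈ −2900 kJ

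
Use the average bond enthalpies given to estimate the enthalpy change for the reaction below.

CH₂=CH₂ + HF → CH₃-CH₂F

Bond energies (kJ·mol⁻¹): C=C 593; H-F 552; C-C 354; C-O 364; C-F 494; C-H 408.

ΔH ≈ −111 kJ

Bonds broken (reactants):
  C-H: 4 × 408 = 1632
  C=C: 1 × 593 = 593
  H-F: 1 × 552 = 552
  Σ(broken) = 2777 kJ
Bonds formed (products):
  C-C: 1 × 354 = 354
  C-F: 1 × 494 = 494
  C-H: 5 × 408 = 2040
  Σ(formed) = 2888 kJ
ΔH = Σ(broken) − Σ(formed) = 2777 − 2888 = −111 kJ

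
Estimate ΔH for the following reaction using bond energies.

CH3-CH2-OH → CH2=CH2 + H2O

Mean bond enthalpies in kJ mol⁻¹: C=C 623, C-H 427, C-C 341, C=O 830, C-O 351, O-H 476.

Bonds broken (reactants):
  C-C: 1 × 341 = 341
  C-H: 5 × 427 = 2135
  C-O: 1 × 351 = 351
  O-H: 1 × 476 = 476
  Σ(broken) = 3303 kJ
Bonds formed (products):
  C-H: 4 × 427 = 1708
  C=C: 1 × 623 = 623
  O-H: 2 × 476 = 952
  Σ(formed) = 3283 kJ
ΔH = Σ(broken) − Σ(formed) = 3303 − 3283 = +20 kJ

ΔH ≈ +20 kJ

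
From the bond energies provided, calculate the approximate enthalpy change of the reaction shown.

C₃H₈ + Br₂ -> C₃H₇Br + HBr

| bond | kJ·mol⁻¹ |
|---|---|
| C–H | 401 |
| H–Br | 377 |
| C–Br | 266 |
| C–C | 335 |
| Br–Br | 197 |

ΔH ≈ −45 kJ

Bonds broken (reactants):
  Br–Br: 1 × 197 = 197
  C–C: 2 × 335 = 670
  C–H: 8 × 401 = 3208
  Σ(broken) = 4075 kJ
Bonds formed (products):
  C–Br: 1 × 266 = 266
  C–C: 2 × 335 = 670
  C–H: 7 × 401 = 2807
  H–Br: 1 × 377 = 377
  Σ(formed) = 4120 kJ
ΔH = Σ(broken) − Σ(formed) = 4075 − 4120 = −45 kJ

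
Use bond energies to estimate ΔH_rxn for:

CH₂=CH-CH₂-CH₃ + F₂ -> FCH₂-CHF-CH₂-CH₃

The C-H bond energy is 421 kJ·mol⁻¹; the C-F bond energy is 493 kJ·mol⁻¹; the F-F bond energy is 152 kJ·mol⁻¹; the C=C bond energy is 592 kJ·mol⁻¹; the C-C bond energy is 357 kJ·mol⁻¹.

Bonds broken (reactants):
  C-C: 2 × 357 = 714
  C-H: 8 × 421 = 3368
  C=C: 1 × 592 = 592
  F-F: 1 × 152 = 152
  Σ(broken) = 4826 kJ
Bonds formed (products):
  C-C: 3 × 357 = 1071
  C-F: 2 × 493 = 986
  C-H: 8 × 421 = 3368
  Σ(formed) = 5425 kJ
ΔH = Σ(broken) − Σ(formed) = 4826 − 5425 = −599 kJ

ΔH ≈ −599 kJ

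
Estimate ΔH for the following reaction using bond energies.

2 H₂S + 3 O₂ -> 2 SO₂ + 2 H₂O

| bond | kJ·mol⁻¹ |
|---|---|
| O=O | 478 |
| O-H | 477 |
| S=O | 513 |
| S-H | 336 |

Bonds broken (reactants):
  O=O: 3 × 478 = 1434
  S-H: 4 × 336 = 1344
  Σ(broken) = 2778 kJ
Bonds formed (products):
  O-H: 4 × 477 = 1908
  S=O: 4 × 513 = 2052
  Σ(formed) = 3960 kJ
ΔH = Σ(broken) − Σ(formed) = 2778 − 3960 = −1182 kJ

ΔH ≈ −1182 kJ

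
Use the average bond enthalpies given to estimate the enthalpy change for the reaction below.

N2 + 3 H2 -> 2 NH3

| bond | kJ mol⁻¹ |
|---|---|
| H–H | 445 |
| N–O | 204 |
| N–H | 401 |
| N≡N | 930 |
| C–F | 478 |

ΔH ≈ −141 kJ

Bonds broken (reactants):
  H–H: 3 × 445 = 1335
  N≡N: 1 × 930 = 930
  Σ(broken) = 2265 kJ
Bonds formed (products):
  N–H: 6 × 401 = 2406
  Σ(formed) = 2406 kJ
ΔH = Σ(broken) − Σ(formed) = 2265 − 2406 = −141 kJ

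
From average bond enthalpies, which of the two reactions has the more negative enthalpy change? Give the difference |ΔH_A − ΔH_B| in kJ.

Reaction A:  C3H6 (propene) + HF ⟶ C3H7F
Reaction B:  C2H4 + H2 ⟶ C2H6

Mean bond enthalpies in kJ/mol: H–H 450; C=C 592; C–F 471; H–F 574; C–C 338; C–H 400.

Reaction A:
  Bonds broken (reactants):
    C–C: 1 × 338 = 338
    C–H: 6 × 400 = 2400
    C=C: 1 × 592 = 592
    H–F: 1 × 574 = 574
    Σ(broken) = 3904 kJ
  Bonds formed (products):
    C–C: 2 × 338 = 676
    C–F: 1 × 471 = 471
    C–H: 7 × 400 = 2800
    Σ(formed) = 3947 kJ
  ΔH_A = 3904 − 3947 = −43 kJ
Reaction B:
  Bonds broken (reactants):
    C–H: 4 × 400 = 1600
    C=C: 1 × 592 = 592
    H–H: 1 × 450 = 450
    Σ(broken) = 2642 kJ
  Bonds formed (products):
    C–C: 1 × 338 = 338
    C–H: 6 × 400 = 2400
    Σ(formed) = 2738 kJ
  ΔH_B = 2642 − 2738 = −96 kJ
ΔH_A − ΔH_B = +53 kJ, so reaction B has the more negative ΔH; |ΔH_A − ΔH_B| = 53 kJ.

Reaction B, by 53 kJ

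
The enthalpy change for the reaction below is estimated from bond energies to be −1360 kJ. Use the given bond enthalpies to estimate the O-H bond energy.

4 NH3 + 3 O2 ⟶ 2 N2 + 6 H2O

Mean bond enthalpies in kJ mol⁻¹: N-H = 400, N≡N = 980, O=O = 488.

Let D be the O-H bond energy.
Σ(broken) = 12×400 + 3×488 = 6264
Σ(formed) = 2×980 + 12×D = 1960 + 12D
ΔH = Σ(broken) − Σ(formed) = (6264) − (1960 + 12D) = +4304 − 12D
Setting this equal to −1360 kJ gives 12D = 5664, so D = 472 kJ/mol.

D(O-H) ≈ 472 kJ/mol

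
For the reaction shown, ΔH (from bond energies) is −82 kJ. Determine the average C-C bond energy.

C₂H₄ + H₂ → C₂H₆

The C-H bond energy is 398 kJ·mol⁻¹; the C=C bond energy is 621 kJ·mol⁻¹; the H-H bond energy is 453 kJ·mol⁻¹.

D(C-C) ≈ 360 kJ/mol

Let D be the C-C bond energy.
Σ(broken) = 4×398 + 1×621 + 1×453 = 2666
Σ(formed) = 1×D + 6×398 = 2388 + D
ΔH = Σ(broken) − Σ(formed) = (2666) − (2388 + D) = +278 − D
Setting this equal to −82 kJ gives D = 360 kJ/mol.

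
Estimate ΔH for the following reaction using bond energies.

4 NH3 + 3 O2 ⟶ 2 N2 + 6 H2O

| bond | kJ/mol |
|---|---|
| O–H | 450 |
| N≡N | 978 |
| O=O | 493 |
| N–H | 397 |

ΔH ≈ −1113 kJ

Bonds broken (reactants):
  N–H: 12 × 397 = 4764
  O=O: 3 × 493 = 1479
  Σ(broken) = 6243 kJ
Bonds formed (products):
  N≡N: 2 × 978 = 1956
  O–H: 12 × 450 = 5400
  Σ(formed) = 7356 kJ
ΔH = Σ(broken) − Σ(formed) = 6243 − 7356 = −1113 kJ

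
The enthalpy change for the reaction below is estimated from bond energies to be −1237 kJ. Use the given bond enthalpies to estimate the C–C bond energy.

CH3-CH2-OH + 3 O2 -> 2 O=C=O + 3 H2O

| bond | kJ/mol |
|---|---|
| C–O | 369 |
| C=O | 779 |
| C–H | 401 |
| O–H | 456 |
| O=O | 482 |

D(C–C) ≈ 339 kJ/mol

Let D be the C–C bond energy.
Σ(broken) = 1×D + 5×401 + 1×369 + 1×456 + 3×482 = 4276 + D
Σ(formed) = 4×779 + 6×456 = 5852
ΔH = Σ(broken) − Σ(formed) = (4276 + D) − (5852) = −1576 + D
Setting this equal to −1237 kJ gives D = 339 kJ/mol.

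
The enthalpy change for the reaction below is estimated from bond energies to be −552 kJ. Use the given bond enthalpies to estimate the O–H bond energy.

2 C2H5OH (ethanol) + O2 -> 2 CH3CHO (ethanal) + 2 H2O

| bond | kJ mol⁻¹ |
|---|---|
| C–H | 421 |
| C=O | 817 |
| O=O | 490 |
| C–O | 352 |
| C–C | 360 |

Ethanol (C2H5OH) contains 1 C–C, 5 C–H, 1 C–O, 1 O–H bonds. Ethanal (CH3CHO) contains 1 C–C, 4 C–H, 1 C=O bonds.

D(O–H) ≈ 477 kJ/mol

Let D be the O–H bond energy.
Σ(broken) = 2×360 + 10×421 + 2×352 + 2×D + 1×490 = 6124 + 2D
Σ(formed) = 2×360 + 8×421 + 2×817 + 4×D = 5722 + 4D
ΔH = Σ(broken) − Σ(formed) = (6124 + 2D) − (5722 + 4D) = +402 − 2D
Setting this equal to −552 kJ gives 2D = 954, so D = 477 kJ/mol.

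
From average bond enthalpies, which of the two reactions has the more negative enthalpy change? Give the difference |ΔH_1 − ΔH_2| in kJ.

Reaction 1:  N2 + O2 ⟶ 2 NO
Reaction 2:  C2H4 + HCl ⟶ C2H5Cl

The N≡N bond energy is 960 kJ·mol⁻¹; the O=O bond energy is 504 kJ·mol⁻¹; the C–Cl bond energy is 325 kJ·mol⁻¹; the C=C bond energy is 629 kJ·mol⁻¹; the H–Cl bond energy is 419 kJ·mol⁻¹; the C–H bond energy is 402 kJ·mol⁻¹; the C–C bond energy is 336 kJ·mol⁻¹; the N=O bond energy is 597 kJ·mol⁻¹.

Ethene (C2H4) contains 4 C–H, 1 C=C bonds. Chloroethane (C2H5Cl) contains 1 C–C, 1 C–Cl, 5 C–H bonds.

Reaction 1:
  Bonds broken (reactants):
    N≡N: 1 × 960 = 960
    O=O: 1 × 504 = 504
    Σ(broken) = 1464 kJ
  Bonds formed (products):
    N=O: 2 × 597 = 1194
    Σ(formed) = 1194 kJ
  ΔH_1 = 1464 − 1194 = +270 kJ
Reaction 2:
  Bonds broken (reactants):
    C–H: 4 × 402 = 1608
    C=C: 1 × 629 = 629
    H–Cl: 1 × 419 = 419
    Σ(broken) = 2656 kJ
  Bonds formed (products):
    C–C: 1 × 336 = 336
    C–Cl: 1 × 325 = 325
    C–H: 5 × 402 = 2010
    Σ(formed) = 2671 kJ
  ΔH_2 = 2656 − 2671 = −15 kJ
ΔH_1 − ΔH_2 = +285 kJ, so reaction 2 has the more negative ΔH; |ΔH_1 − ΔH_2| = 285 kJ.

Reaction 2, by 285 kJ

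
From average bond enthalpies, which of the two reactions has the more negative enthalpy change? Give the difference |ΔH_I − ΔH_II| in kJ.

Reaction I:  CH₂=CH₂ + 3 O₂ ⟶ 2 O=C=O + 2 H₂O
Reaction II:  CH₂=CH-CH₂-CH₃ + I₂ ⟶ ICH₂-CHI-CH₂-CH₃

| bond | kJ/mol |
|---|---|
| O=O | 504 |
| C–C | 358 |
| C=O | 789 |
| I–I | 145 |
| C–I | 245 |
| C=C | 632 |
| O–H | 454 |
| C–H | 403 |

Reaction I, by 1145 kJ

Reaction I:
  Bonds broken (reactants):
    C–H: 4 × 403 = 1612
    C=C: 1 × 632 = 632
    O=O: 3 × 504 = 1512
    Σ(broken) = 3756 kJ
  Bonds formed (products):
    C=O: 4 × 789 = 3156
    O–H: 4 × 454 = 1816
    Σ(formed) = 4972 kJ
  ΔH_I = 3756 − 4972 = −1216 kJ
Reaction II:
  Bonds broken (reactants):
    C–C: 2 × 358 = 716
    C–H: 8 × 403 = 3224
    C=C: 1 × 632 = 632
    I–I: 1 × 145 = 145
    Σ(broken) = 4717 kJ
  Bonds formed (products):
    C–C: 3 × 358 = 1074
    C–H: 8 × 403 = 3224
    C–I: 2 × 245 = 490
    Σ(formed) = 4788 kJ
  ΔH_II = 4717 − 4788 = −71 kJ
ΔH_I − ΔH_II = −1145 kJ, so reaction I has the more negative ΔH; |ΔH_I − ΔH_II| = 1145 kJ.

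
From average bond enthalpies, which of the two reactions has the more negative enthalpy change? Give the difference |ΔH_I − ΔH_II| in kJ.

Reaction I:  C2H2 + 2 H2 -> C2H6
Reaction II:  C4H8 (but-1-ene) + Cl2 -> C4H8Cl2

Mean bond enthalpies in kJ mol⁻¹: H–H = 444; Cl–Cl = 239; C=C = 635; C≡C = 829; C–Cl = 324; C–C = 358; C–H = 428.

Reaction I, by 221 kJ

Reaction I:
  Bonds broken (reactants):
    C≡C: 1 × 829 = 829
    C–H: 2 × 428 = 856
    H–H: 2 × 444 = 888
    Σ(broken) = 2573 kJ
  Bonds formed (products):
    C–C: 1 × 358 = 358
    C–H: 6 × 428 = 2568
    Σ(formed) = 2926 kJ
  ΔH_I = 2573 − 2926 = −353 kJ
Reaction II:
  Bonds broken (reactants):
    C–C: 2 × 358 = 716
    C–H: 8 × 428 = 3424
    C=C: 1 × 635 = 635
    Cl–Cl: 1 × 239 = 239
    Σ(broken) = 5014 kJ
  Bonds formed (products):
    C–C: 3 × 358 = 1074
    C–Cl: 2 × 324 = 648
    C–H: 8 × 428 = 3424
    Σ(formed) = 5146 kJ
  ΔH_II = 5014 − 5146 = −132 kJ
ΔH_I − ΔH_II = −221 kJ, so reaction I has the more negative ΔH; |ΔH_I − ΔH_II| = 221 kJ.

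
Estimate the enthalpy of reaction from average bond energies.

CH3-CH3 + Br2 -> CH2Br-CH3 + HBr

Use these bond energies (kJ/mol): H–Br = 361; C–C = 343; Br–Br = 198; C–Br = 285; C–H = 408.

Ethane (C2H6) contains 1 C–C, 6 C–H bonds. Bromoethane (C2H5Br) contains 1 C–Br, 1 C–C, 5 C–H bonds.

ΔH ≈ −40 kJ

Bonds broken (reactants):
  Br–Br: 1 × 198 = 198
  C–C: 1 × 343 = 343
  C–H: 6 × 408 = 2448
  Σ(broken) = 2989 kJ
Bonds formed (products):
  C–Br: 1 × 285 = 285
  C–C: 1 × 343 = 343
  C–H: 5 × 408 = 2040
  H–Br: 1 × 361 = 361
  Σ(formed) = 3029 kJ
ΔH = Σ(broken) − Σ(formed) = 2989 − 3029 = −40 kJ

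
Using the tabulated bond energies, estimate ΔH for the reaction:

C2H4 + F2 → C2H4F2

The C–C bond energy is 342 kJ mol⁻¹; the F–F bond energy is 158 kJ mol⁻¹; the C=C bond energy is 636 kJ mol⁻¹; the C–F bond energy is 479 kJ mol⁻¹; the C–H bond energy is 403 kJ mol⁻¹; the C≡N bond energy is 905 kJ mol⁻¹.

Bonds broken (reactants):
  C–H: 4 × 403 = 1612
  C=C: 1 × 636 = 636
  F–F: 1 × 158 = 158
  Σ(broken) = 2406 kJ
Bonds formed (products):
  C–C: 1 × 342 = 342
  C–F: 2 × 479 = 958
  C–H: 4 × 403 = 1612
  Σ(formed) = 2912 kJ
ΔH = Σ(broken) − Σ(formed) = 2406 − 2912 = −506 kJ

ΔH ≈ −506 kJ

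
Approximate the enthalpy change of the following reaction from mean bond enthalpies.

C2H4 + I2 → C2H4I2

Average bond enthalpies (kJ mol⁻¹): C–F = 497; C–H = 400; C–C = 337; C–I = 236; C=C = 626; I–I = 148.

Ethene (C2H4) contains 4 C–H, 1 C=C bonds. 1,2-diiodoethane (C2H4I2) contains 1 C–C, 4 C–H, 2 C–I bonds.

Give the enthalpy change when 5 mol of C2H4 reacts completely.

ΔH = −175 kJ

Bonds broken (reactants):
  C–H: 4 × 400 = 1600
  C=C: 1 × 626 = 626
  I–I: 1 × 148 = 148
  Σ(broken) = 2374 kJ
Bonds formed (products):
  C–C: 1 × 337 = 337
  C–H: 4 × 400 = 1600
  C–I: 2 × 236 = 472
  Σ(formed) = 2409 kJ
ΔH = Σ(broken) − Σ(formed) = 2374 − 2409 = −35 kJ
For 5× the reaction as written: 5 × (−35) = −175 kJ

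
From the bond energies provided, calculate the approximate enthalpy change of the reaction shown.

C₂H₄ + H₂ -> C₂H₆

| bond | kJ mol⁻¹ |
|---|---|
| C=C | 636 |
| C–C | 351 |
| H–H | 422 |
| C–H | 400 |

Bonds broken (reactants):
  C–H: 4 × 400 = 1600
  C=C: 1 × 636 = 636
  H–H: 1 × 422 = 422
  Σ(broken) = 2658 kJ
Bonds formed (products):
  C–C: 1 × 351 = 351
  C–H: 6 × 400 = 2400
  Σ(formed) = 2751 kJ
ΔH = Σ(broken) − Σ(formed) = 2658 − 2751 = −93 kJ

ΔH ≈ −93 kJ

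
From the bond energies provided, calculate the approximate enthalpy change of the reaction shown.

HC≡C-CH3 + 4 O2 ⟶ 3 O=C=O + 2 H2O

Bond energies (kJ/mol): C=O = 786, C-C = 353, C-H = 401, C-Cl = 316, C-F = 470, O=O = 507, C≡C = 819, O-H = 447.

Bonds broken (reactants):
  C≡C: 1 × 819 = 819
  C-C: 1 × 353 = 353
  C-H: 4 × 401 = 1604
  O=O: 4 × 507 = 2028
  Σ(broken) = 4804 kJ
Bonds formed (products):
  C=O: 6 × 786 = 4716
  O-H: 4 × 447 = 1788
  Σ(formed) = 6504 kJ
ΔH = Σ(broken) − Σ(formed) = 4804 − 6504 = −1700 kJ

ΔH ≈ −1700 kJ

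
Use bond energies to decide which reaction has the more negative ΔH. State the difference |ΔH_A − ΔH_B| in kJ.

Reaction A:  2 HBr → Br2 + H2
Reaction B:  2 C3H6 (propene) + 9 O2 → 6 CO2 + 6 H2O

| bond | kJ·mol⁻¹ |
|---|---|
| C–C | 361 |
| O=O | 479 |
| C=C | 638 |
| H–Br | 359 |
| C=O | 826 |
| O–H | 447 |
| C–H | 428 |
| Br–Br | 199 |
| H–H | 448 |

Reaction B, by 3902 kJ

Reaction A:
  Bonds broken (reactants):
    H–Br: 2 × 359 = 718
    Σ(broken) = 718 kJ
  Bonds formed (products):
    Br–Br: 1 × 199 = 199
    H–H: 1 × 448 = 448
    Σ(formed) = 647 kJ
  ΔH_A = 718 − 647 = +71 kJ
Reaction B:
  Bonds broken (reactants):
    C–C: 2 × 361 = 722
    C–H: 12 × 428 = 5136
    C=C: 2 × 638 = 1276
    O=O: 9 × 479 = 4311
    Σ(broken) = 11445 kJ
  Bonds formed (products):
    C=O: 12 × 826 = 9912
    O–H: 12 × 447 = 5364
    Σ(formed) = 15276 kJ
  ΔH_B = 11445 − 15276 = −3831 kJ
ΔH_A − ΔH_B = +3902 kJ, so reaction B has the more negative ΔH; |ΔH_A − ΔH_B| = 3902 kJ.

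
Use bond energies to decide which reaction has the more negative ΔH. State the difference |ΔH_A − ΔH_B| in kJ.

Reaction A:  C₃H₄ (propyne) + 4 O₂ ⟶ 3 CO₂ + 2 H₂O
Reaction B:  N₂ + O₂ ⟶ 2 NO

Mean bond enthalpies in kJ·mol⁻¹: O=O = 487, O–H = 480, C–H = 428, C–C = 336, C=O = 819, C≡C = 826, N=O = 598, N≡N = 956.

Reaction A, by 2259 kJ

Reaction A:
  Bonds broken (reactants):
    C≡C: 1 × 826 = 826
    C–C: 1 × 336 = 336
    C–H: 4 × 428 = 1712
    O=O: 4 × 487 = 1948
    Σ(broken) = 4822 kJ
  Bonds formed (products):
    C=O: 6 × 819 = 4914
    O–H: 4 × 480 = 1920
    Σ(formed) = 6834 kJ
  ΔH_A = 4822 − 6834 = −2012 kJ
Reaction B:
  Bonds broken (reactants):
    N≡N: 1 × 956 = 956
    O=O: 1 × 487 = 487
    Σ(broken) = 1443 kJ
  Bonds formed (products):
    N=O: 2 × 598 = 1196
    Σ(formed) = 1196 kJ
  ΔH_B = 1443 − 1196 = +247 kJ
ΔH_A − ΔH_B = −2259 kJ, so reaction A has the more negative ΔH; |ΔH_A − ΔH_B| = 2259 kJ.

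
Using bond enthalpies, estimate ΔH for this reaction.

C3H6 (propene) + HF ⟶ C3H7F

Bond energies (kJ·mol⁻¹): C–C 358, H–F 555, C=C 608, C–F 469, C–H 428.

ΔH ≈ −92 kJ

Bonds broken (reactants):
  C–C: 1 × 358 = 358
  C–H: 6 × 428 = 2568
  C=C: 1 × 608 = 608
  H–F: 1 × 555 = 555
  Σ(broken) = 4089 kJ
Bonds formed (products):
  C–C: 2 × 358 = 716
  C–F: 1 × 469 = 469
  C–H: 7 × 428 = 2996
  Σ(formed) = 4181 kJ
ΔH = Σ(broken) − Σ(formed) = 4089 − 4181 = −92 kJ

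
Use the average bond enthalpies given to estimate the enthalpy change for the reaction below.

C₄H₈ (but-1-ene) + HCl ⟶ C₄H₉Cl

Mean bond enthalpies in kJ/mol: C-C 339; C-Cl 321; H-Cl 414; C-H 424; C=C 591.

Bonds broken (reactants):
  C-C: 2 × 339 = 678
  C-H: 8 × 424 = 3392
  C=C: 1 × 591 = 591
  H-Cl: 1 × 414 = 414
  Σ(broken) = 5075 kJ
Bonds formed (products):
  C-C: 3 × 339 = 1017
  C-Cl: 1 × 321 = 321
  C-H: 9 × 424 = 3816
  Σ(formed) = 5154 kJ
ΔH = Σ(broken) − Σ(formed) = 5075 − 5154 = −79 kJ

ΔH ≈ −79 kJ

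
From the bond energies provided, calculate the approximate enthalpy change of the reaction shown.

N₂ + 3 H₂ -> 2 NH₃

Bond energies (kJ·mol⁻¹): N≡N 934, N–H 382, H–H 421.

ΔH ≈ −95 kJ

Bonds broken (reactants):
  H–H: 3 × 421 = 1263
  N≡N: 1 × 934 = 934
  Σ(broken) = 2197 kJ
Bonds formed (products):
  N–H: 6 × 382 = 2292
  Σ(formed) = 2292 kJ
ΔH = Σ(broken) − Σ(formed) = 2197 − 2292 = −95 kJ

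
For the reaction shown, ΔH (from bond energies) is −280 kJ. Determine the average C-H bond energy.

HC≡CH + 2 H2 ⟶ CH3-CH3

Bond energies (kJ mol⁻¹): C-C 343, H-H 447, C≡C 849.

Let D be the C-H bond energy.
Σ(broken) = 1×849 + 2×D + 2×447 = 1743 + 2D
Σ(formed) = 1×343 + 6×D = 343 + 6D
ΔH = Σ(broken) − Σ(formed) = (1743 + 2D) − (343 + 6D) = +1400 − 4D
Setting this equal to −280 kJ gives 4D = 1680, so D = 420 kJ/mol.

D(C-H) ≈ 420 kJ/mol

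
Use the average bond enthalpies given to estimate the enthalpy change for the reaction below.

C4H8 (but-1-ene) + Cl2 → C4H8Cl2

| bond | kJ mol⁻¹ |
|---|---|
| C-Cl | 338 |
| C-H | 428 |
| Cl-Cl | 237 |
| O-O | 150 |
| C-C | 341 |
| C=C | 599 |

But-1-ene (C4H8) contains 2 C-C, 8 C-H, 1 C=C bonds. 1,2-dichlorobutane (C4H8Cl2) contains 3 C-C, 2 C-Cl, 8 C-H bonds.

Bonds broken (reactants):
  C-C: 2 × 341 = 682
  C-H: 8 × 428 = 3424
  C=C: 1 × 599 = 599
  Cl-Cl: 1 × 237 = 237
  Σ(broken) = 4942 kJ
Bonds formed (products):
  C-C: 3 × 341 = 1023
  C-Cl: 2 × 338 = 676
  C-H: 8 × 428 = 3424
  Σ(formed) = 5123 kJ
ΔH = Σ(broken) − Σ(formed) = 4942 − 5123 = −181 kJ

ΔH ≈ −181 kJ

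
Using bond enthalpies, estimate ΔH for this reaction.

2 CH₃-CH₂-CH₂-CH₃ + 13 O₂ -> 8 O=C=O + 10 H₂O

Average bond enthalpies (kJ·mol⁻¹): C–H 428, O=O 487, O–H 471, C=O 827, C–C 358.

Bonds broken (reactants):
  C–C: 6 × 358 = 2148
  C–H: 20 × 428 = 8560
  O=O: 13 × 487 = 6331
  Σ(broken) = 17039 kJ
Bonds formed (products):
  C=O: 16 × 827 = 13232
  O–H: 20 × 471 = 9420
  Σ(formed) = 22652 kJ
ΔH = Σ(broken) − Σ(formed) = 17039 − 22652 = −5613 kJ

ΔH ≈ −5613 kJ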